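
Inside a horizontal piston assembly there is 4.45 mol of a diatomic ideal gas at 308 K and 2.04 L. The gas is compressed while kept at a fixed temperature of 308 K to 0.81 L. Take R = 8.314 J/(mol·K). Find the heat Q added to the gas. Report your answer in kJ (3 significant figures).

Q ≈ -10.5 kJ

Isothermal ⇒ ΔU = 0, so Q = W = nRT ln(V₂/V₁).
Q = (4.45)(8.314)(308) ln(0.81/2.04) = 11395 × -0.9237 = -10525 J.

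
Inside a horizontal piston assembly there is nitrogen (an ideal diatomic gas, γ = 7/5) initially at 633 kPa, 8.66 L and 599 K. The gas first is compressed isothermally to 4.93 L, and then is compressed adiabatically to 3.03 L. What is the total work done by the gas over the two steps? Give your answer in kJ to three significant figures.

W_total ≈ -6.03 kJ

Step 1 (isothermal): W = P₁V₁ ln(V₂/V₁) = (5482) ln(4.93/8.66) = -3088 J.
After step 1: P = 1112 kPa, V = 4.93 L, T = 599 K.
Step 2 (adiabatic): W = (P₁V₁ − P₂V₂)/(γ−1) = (5482 − 6660)/0.4 = -2946 J.
W_total = -3088 − 2946 = -6034 J.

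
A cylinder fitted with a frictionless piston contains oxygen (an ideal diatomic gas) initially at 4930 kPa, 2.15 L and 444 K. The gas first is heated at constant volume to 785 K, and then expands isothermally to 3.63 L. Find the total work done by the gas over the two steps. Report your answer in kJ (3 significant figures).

Step 1 (isochoric): W = 0 (constant volume).
After step 1: P = 8716 kPa (V unchanged).
Step 2 (isothermal): W = P₁V₁ ln(V₂/V₁) = (18740) ln(3.63/2.15) = 9815 J.
W_total = 0 + 9815 = 9815 J.

W_total ≈ 9.82 kJ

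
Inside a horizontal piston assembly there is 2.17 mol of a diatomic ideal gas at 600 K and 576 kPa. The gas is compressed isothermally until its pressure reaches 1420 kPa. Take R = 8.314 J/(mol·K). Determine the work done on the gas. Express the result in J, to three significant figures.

Isothermal process: W = nRT ln(V₂/V₁) = nRT ln(P₁/P₂).
W = (2.17)(8.314)(600) × ln(576/1420)
  = 10825 × ln(0.4056) = 10825 × -0.9023
W_by_gas = -9767 J; work on gas = −W_by = 9767 J.

W ≈ 9770 J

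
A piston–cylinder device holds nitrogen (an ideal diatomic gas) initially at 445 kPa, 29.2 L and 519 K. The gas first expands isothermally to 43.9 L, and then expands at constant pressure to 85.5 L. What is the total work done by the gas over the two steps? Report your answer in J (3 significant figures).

W_total ≈ 17600 J

Step 1 (isothermal): W = P₁V₁ ln(V₂/V₁) = (12994) ln(43.9/29.2) = 5298 J.
After step 1: P = 296 kPa, V = 43.9 L, T = 519 K.
Step 2 (isobaric): W = PΔV = (296 kPa)(85.5 − 43.9 L) = 12313 J.
W_total = 5298 + 12313 = 17611 J.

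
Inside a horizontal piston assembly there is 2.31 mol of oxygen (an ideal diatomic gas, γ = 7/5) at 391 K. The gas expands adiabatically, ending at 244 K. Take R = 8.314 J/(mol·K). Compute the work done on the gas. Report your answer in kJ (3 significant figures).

Adiabatic ⇒ Q = 0, so W_by = −ΔU = nCᵥ(T₁ − T₂).
Cᵥ = 5R/2 = 20.79 J/(mol·K).
W = (2.31)(20.79)(391 − 244) = 7058 J.
Work on gas = −W_by = -7058 J.

W ≈ -7.06 kJ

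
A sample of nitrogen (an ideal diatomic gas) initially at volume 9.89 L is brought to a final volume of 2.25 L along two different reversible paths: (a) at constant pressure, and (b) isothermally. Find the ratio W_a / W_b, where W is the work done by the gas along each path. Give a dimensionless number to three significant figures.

W_a / W_b ≈ 0.522

Path (a) isobaric: W = P₁(V₂ − V₁) → W_a/(P₁V₁) = -0.7725.
Path (b) isothermal: W = P₁V₁ ln(V₂/V₁) → W_b/(P₁V₁) = -1.481.
W_a / W_b = -0.7725 / -1.481 = 0.5217.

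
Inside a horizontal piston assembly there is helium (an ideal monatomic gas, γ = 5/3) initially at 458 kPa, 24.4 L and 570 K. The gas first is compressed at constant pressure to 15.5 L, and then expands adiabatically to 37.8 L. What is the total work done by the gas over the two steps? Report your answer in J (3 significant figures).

W_total ≈ 695 J

Step 1 (isobaric): W = PΔV = (458 kPa)(15.5 − 24.4 L) = -4076 J.
After step 1: P = 458 kPa, V = 15.5 L, T = 362.1 K.
Step 2 (adiabatic): W = (P₁V₁ − P₂V₂)/(γ−1) = (7099 − 3918)/0.667 = 4771 J.
W_total = -4076 + 4771 = 694.9 J.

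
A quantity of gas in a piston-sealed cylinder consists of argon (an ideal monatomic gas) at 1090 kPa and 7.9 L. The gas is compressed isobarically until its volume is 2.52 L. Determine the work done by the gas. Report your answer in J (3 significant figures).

W ≈ -5860 J

Isobaric: W = P ΔV.
W = (1090 kPa)(2.52 − 7.9 L) = (1090)(-5.38) = -5864 J.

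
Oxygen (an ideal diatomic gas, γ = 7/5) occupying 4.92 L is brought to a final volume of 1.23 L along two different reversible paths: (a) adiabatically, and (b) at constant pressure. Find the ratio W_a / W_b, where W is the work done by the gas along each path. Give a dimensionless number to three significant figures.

Path (a) adiabatic: W = P₁V₁(1 − (V₁/V₂)^(γ−1))/(γ−1) → W_a/(P₁V₁) = -1.853.
Path (b) isobaric: W = P₁(V₂ − V₁) → W_b/(P₁V₁) = -0.75.
W_a / W_b = -1.853 / -0.75 = 2.47.

W_a / W_b ≈ 2.47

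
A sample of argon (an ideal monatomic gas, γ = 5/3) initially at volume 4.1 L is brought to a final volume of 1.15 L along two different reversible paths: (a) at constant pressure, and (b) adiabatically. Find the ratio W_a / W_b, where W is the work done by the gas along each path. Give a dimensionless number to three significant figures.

W_a / W_b ≈ 0.360

Path (a) isobaric: W = P₁(V₂ − V₁) → W_a/(P₁V₁) = -0.7195.
Path (b) adiabatic: W = P₁V₁(1 − (V₁/V₂)^(γ−1))/(γ−1) → W_b/(P₁V₁) = -2.001.
W_a / W_b = -0.7195 / -2.001 = 0.3596.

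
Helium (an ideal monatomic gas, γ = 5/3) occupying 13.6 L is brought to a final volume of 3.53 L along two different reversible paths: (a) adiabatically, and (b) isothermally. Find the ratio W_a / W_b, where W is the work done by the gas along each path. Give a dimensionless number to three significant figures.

W_a / W_b ≈ 1.62

Path (a) adiabatic: W = P₁V₁(1 − (V₁/V₂)^(γ−1))/(γ−1) → W_a/(P₁V₁) = -2.186.
Path (b) isothermal: W = P₁V₁ ln(V₂/V₁) → W_b/(P₁V₁) = -1.349.
W_a / W_b = -2.186 / -1.349 = 1.621.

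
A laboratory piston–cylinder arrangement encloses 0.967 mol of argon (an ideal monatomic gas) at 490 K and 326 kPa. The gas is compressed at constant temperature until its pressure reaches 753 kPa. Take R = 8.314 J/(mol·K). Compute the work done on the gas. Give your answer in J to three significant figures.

Isothermal process: W = nRT ln(V₂/V₁) = nRT ln(P₁/P₂).
W = (0.967)(8.314)(490) × ln(326/753)
  = 3939 × ln(0.4329) = 3939 × -0.8372
W_by_gas = -3298 J; work on gas = −W_by = 3298 J.

W ≈ 3300 J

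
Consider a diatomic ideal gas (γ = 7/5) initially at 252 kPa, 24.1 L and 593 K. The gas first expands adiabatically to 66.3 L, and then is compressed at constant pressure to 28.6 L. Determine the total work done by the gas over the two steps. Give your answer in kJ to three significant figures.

W_total ≈ 2.75 kJ

Step 1 (adiabatic): W = (P₁V₁ − P₂V₂)/(γ−1) = (6073 − 4052)/0.4 = 5054 J.
After step 1: P = 61.11 kPa, V = 66.3 L, T = 395.6 K.
Step 2 (isobaric): W = PΔV = (61.11 kPa)(28.6 − 66.3 L) = -2304 J.
W_total = 5054 − 2304 = 2750 J.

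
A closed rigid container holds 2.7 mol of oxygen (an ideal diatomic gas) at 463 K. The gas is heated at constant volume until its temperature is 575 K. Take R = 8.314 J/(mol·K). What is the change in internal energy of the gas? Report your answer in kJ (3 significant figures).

Constant volume ⇒ W = 0, so Q = ΔU = nCᵥΔT with Cᵥ = 5R/2 = 20.79 J/(mol·K).
ΔU = (2.7)(20.79)(575 − 463) = 6285 J.

ΔU ≈ 6.29 kJ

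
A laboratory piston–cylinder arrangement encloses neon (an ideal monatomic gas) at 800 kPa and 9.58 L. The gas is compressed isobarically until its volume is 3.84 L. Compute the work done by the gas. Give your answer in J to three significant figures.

Isobaric: W = P ΔV.
W = (800 kPa)(3.84 − 9.58 L) = (800)(-5.74) = -4592 J.

W ≈ -4590 J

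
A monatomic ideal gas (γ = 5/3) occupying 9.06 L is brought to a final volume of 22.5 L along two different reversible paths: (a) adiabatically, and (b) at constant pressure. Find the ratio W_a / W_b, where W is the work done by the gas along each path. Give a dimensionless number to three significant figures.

Path (a) adiabatic: W = P₁V₁(1 − (V₁/V₂)^(γ−1))/(γ−1) → W_a/(P₁V₁) = 0.6821.
Path (b) isobaric: W = P₁(V₂ − V₁) → W_b/(P₁V₁) = 1.483.
W_a / W_b = 0.6821 / 1.483 = 0.4598.

W_a / W_b ≈ 0.460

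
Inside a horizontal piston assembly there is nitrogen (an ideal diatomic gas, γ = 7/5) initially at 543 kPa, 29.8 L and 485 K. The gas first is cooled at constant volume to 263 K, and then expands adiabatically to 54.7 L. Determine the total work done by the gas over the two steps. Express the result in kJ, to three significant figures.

W_total ≈ 4.73 kJ

Step 1 (isochoric): W = 0 (constant volume).
After step 1: P = 294.5 kPa (V unchanged).
Step 2 (adiabatic): W = (P₁V₁ − P₂V₂)/(γ−1) = (8775 − 6882)/0.4 = 4731 J.
W_total = 0 + 4731 = 4731 J.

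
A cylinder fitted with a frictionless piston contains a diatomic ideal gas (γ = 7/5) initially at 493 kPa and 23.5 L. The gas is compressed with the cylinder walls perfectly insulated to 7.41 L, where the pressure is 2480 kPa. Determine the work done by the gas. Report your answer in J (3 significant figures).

Adiabatic: W = (P₁V₁ − P₂V₂)/(γ − 1) with γ = 7/5.
P₁V₁ = 11586 J, P₂V₂ = 18377 J.
W = (11586 − 18377) / 0.4 = -16978 J.

W ≈ -17000 J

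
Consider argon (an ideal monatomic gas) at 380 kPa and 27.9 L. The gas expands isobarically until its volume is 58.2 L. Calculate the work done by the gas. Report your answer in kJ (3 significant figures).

Isobaric: W = P ΔV.
W = (380 kPa)(58.2 − 27.9 L) = (380)(30.3) = 11514 J.

W ≈ 11.5 kJ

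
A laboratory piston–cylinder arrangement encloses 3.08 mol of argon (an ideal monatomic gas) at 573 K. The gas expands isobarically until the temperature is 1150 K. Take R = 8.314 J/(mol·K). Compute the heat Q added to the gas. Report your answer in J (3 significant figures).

Q ≈ 36900 J

Isobaric: W = nRΔT = (3.08)(8.314)(577) = 14775 J.
ΔU = nCᵥΔT with Cᵥ = 3R/2: ΔU = (3.08)(12.47)(577) = 22163 J.
Q = ΔU + W = 22163 + 14775 = 36938 J.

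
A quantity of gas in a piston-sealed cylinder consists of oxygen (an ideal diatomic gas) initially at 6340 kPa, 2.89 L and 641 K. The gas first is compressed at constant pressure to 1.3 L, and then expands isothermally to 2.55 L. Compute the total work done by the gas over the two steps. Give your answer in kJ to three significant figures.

Step 1 (isobaric): W = PΔV = (6340 kPa)(1.3 − 2.89 L) = -10081 J.
After step 1: P = 6340 kPa, V = 1.3 L, T = 288.3 K.
Step 2 (isothermal): W = P₁V₁ ln(V₂/V₁) = (8242) ln(2.55/1.3) = 5553 J.
W_total = -10081 + 5553 = -4528 J.

W_total ≈ -4.53 kJ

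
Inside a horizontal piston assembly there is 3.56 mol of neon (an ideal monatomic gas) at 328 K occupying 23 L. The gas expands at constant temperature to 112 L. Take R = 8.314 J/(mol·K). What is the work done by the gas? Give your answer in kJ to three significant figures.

Isothermal: W = nRT ln(V₂/V₁).
W = (3.56)(8.314)(328) × ln(112/23)
  = 9708 × 1.583
W_by_gas = 15368 J.

W ≈ 15.4 kJ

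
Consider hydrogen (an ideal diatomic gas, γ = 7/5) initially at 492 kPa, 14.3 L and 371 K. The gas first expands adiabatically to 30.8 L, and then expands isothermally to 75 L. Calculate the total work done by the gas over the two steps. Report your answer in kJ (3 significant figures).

W_total ≈ 9.26 kJ

Step 1 (adiabatic): W = (P₁V₁ − P₂V₂)/(γ−1) = (7036 − 5176)/0.4 = 4648 J.
After step 1: P = 168.1 kPa, V = 30.8 L, T = 273 K.
Step 2 (isothermal): W = P₁V₁ ln(V₂/V₁) = (5176) ln(75/30.8) = 4607 J.
W_total = 4648 + 4607 = 9255 J.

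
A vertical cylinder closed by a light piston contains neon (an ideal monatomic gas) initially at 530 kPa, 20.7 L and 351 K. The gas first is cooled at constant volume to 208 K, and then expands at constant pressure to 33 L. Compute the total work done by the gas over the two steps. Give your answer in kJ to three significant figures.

Step 1 (isochoric): W = 0 (constant volume).
After step 1: P = 314.1 kPa (V unchanged).
Step 2 (isobaric): W = PΔV = (314.1 kPa)(33 − 20.7 L) = 3863 J.
W_total = 0 + 3863 = 3863 J.

W_total ≈ 3.86 kJ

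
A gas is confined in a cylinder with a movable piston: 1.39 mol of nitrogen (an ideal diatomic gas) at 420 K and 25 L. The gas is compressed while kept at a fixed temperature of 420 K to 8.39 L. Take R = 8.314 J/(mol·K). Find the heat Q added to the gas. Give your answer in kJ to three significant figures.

Q ≈ -5.30 kJ

Isothermal ⇒ ΔU = 0, so Q = W = nRT ln(V₂/V₁).
Q = (1.39)(8.314)(420) ln(8.39/25) = 4854 × -1.092 = -5299 J.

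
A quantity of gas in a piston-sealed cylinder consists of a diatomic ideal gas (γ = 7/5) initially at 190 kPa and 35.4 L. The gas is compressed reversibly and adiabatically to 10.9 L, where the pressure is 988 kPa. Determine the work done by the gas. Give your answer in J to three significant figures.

W ≈ -10100 J

Adiabatic: W = (P₁V₁ − P₂V₂)/(γ − 1) with γ = 7/5.
P₁V₁ = 6726 J, P₂V₂ = 10769 J.
W = (6726 − 10769) / 0.4 = -10108 J.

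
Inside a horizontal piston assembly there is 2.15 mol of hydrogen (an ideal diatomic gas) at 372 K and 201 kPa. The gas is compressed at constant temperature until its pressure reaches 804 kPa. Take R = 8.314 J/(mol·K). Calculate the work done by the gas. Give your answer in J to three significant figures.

Isothermal process: W = nRT ln(V₂/V₁) = nRT ln(P₁/P₂).
W = (2.15)(8.314)(372) × ln(201/804)
  = 6650 × ln(0.25) = 6650 × -1.386
W_by_gas = -9218 J.

W ≈ -9220 J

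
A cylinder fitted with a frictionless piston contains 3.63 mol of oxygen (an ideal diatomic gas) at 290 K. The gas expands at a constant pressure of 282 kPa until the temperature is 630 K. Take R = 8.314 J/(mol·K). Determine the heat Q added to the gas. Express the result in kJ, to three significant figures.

Q ≈ 35.9 kJ

Isobaric: W = nRΔT = (3.63)(8.314)(340) = 10261 J.
ΔU = nCᵥΔT with Cᵥ = 5R/2: ΔU = (3.63)(20.79)(340) = 25653 J.
Q = ΔU + W = 25653 + 10261 = 35914 J.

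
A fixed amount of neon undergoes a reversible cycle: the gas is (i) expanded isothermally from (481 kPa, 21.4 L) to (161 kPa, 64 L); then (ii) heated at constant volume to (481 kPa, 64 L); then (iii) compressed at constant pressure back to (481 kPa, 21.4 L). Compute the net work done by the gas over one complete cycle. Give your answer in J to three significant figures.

Leg (i): W = PᵢVᵢ ln(V_f/Vᵢ) = (10293) ln(64/21.4) = 11276 J.
Leg (ii): W = 0.
Leg (iii): W = PΔV = (481)(21.4 − 64) = -20491 J.
W_net = 11276 − 20491 = -9214 J.

W_net ≈ -9210 J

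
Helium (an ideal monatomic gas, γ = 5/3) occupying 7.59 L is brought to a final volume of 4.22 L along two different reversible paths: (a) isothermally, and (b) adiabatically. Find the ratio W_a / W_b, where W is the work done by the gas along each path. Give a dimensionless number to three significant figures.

Path (a) isothermal: W = P₁V₁ ln(V₂/V₁) → W_a/(P₁V₁) = -0.587.
Path (b) adiabatic: W = P₁V₁(1 − (V₁/V₂)^(γ−1))/(γ−1) → W_b/(P₁V₁) = -0.7184.
W_a / W_b = -0.587 / -0.7184 = 0.8171.

W_a / W_b ≈ 0.817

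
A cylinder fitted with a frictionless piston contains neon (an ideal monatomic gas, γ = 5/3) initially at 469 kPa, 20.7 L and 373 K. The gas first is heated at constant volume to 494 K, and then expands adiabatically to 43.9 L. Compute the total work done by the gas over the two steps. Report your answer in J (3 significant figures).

Step 1 (isochoric): W = 0 (constant volume).
After step 1: P = 621.1 kPa (V unchanged).
Step 2 (adiabatic): W = (P₁V₁ − P₂V₂)/(γ−1) = (12858 − 7789)/0.667 = 7603 J.
W_total = 0 + 7603 = 7603 J.

W_total ≈ 7600 J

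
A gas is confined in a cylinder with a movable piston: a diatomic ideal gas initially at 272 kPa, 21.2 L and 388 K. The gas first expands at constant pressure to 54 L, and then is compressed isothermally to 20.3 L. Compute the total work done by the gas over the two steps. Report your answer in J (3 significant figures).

W_total ≈ -5450 J

Step 1 (isobaric): W = PΔV = (272 kPa)(54 − 21.2 L) = 8922 J.
After step 1: P = 272 kPa, V = 54 L, T = 988.3 K.
Step 2 (isothermal): W = P₁V₁ ln(V₂/V₁) = (14688) ln(20.3/54) = -14370 J.
W_total = 8922 − 14370 = -5449 J.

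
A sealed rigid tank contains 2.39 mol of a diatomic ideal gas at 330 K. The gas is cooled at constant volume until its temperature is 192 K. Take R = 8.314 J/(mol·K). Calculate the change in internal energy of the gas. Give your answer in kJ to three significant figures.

Constant volume ⇒ W = 0, so Q = ΔU = nCᵥΔT with Cᵥ = 5R/2 = 20.79 J/(mol·K).
ΔU = (2.39)(20.79)(192 − 330) = -6855 J.

ΔU ≈ -6.86 kJ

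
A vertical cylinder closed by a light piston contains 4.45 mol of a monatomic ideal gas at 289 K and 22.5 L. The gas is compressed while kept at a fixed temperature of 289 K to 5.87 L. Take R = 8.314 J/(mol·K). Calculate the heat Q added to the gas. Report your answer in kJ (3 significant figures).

Isothermal ⇒ ΔU = 0, so Q = W = nRT ln(V₂/V₁).
Q = (4.45)(8.314)(289) ln(5.87/22.5) = 10692 × -1.344 = -14367 J.

Q ≈ -14.4 kJ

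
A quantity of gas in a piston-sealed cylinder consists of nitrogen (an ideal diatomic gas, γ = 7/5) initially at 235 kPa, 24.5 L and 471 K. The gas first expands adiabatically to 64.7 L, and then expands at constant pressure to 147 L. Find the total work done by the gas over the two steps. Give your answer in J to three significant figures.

Step 1 (adiabatic): W = (P₁V₁ − P₂V₂)/(γ−1) = (5758 − 3904)/0.4 = 4633 J.
After step 1: P = 60.34 kPa, V = 64.7 L, T = 319.4 K.
Step 2 (isobaric): W = PΔV = (60.34 kPa)(147 − 64.7 L) = 4966 J.
W_total = 4633 + 4966 = 9599 J.

W_total ≈ 9600 J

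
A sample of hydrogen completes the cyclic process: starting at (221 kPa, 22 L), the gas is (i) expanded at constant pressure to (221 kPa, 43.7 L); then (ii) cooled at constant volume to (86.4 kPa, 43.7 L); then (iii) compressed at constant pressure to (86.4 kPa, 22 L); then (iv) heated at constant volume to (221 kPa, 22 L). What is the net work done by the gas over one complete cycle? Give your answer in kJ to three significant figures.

Constant-volume legs do no work.
W(i) = (221)(43.7 − 22) = 4796 J; W(iii) = (86.4)(22 − 43.7) = -1875 J.
W_net = 4796 − 1875 = 2921 J (the clockwise enclosed area).

W_net ≈ 2.92 kJ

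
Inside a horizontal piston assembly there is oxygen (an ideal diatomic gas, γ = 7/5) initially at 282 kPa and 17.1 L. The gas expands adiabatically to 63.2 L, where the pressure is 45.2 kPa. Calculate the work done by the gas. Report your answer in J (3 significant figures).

W ≈ 4910 J

Adiabatic: W = (P₁V₁ − P₂V₂)/(γ − 1) with γ = 7/5.
P₁V₁ = 4822 J, P₂V₂ = 2857 J.
W = (4822 − 2857) / 0.4 = 4914 J.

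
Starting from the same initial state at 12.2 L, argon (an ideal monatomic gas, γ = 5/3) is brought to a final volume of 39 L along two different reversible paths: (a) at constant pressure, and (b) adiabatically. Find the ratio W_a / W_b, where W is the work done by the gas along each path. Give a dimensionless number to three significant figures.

Path (a) isobaric: W = P₁(V₂ − V₁) → W_a/(P₁V₁) = 2.197.
Path (b) adiabatic: W = P₁V₁(1 − (V₁/V₂)^(γ−1))/(γ−1) → W_b/(P₁V₁) = 0.8088.
W_a / W_b = 2.197 / 0.8088 = 2.716.

W_a / W_b ≈ 2.72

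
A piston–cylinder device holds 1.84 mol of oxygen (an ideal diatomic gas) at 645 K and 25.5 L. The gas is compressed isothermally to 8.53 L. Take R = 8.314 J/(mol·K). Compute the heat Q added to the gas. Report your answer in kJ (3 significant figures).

Isothermal ⇒ ΔU = 0, so Q = W = nRT ln(V₂/V₁).
Q = (1.84)(8.314)(645) ln(8.53/25.5) = 9867 × -1.095 = -10805 J.

Q ≈ -10.8 kJ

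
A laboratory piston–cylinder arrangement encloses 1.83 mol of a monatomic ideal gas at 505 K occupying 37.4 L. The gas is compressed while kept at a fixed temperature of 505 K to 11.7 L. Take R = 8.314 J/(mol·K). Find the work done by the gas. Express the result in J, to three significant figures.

Isothermal: W = nRT ln(V₂/V₁).
W = (1.83)(8.314)(505) × ln(11.7/37.4)
  = 7683 × -1.162
W_by_gas = -8929 J.

W ≈ -8930 J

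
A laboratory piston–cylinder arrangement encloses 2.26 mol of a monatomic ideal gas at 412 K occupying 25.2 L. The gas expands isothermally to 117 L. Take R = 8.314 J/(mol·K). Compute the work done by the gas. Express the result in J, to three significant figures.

Isothermal: W = nRT ln(V₂/V₁).
W = (2.26)(8.314)(412) × ln(117/25.2)
  = 7741 × 1.535
W_by_gas = 11885 J.

W ≈ 11900 J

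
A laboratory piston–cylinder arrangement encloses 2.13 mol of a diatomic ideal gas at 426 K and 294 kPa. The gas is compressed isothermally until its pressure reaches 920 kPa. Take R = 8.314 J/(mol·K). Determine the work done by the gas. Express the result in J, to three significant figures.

Isothermal process: W = nRT ln(V₂/V₁) = nRT ln(P₁/P₂).
W = (2.13)(8.314)(426) × ln(294/920)
  = 7544 × ln(0.3196) = 7544 × -1.141
W_by_gas = -8606 J.

W ≈ -8610 J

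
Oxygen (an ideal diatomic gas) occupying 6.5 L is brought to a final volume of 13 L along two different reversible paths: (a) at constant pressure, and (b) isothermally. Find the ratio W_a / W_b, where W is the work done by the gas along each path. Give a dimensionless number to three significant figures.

Path (a) isobaric: W = P₁(V₂ − V₁) → W_a/(P₁V₁) = 1.
Path (b) isothermal: W = P₁V₁ ln(V₂/V₁) → W_b/(P₁V₁) = 0.6931.
W_a / W_b = 1 / 0.6931 = 1.443.

W_a / W_b ≈ 1.44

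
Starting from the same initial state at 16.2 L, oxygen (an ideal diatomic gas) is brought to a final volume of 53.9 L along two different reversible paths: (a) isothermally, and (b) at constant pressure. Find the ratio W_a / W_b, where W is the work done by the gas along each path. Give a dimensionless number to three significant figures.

Path (a) isothermal: W = P₁V₁ ln(V₂/V₁) → W_a/(P₁V₁) = 1.202.
Path (b) isobaric: W = P₁(V₂ − V₁) → W_b/(P₁V₁) = 2.327.
W_a / W_b = 1.202 / 2.327 = 0.5166.

W_a / W_b ≈ 0.517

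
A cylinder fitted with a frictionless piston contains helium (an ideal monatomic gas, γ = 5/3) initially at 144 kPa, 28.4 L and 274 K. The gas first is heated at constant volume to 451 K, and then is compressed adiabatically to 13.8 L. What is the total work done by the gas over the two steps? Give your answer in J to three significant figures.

Step 1 (isochoric): W = 0 (constant volume).
After step 1: P = 237 kPa (V unchanged).
Step 2 (adiabatic): W = (P₁V₁ − P₂V₂)/(γ−1) = (6731 − 10891)/0.667 = -6239 J.
W_total = 0 − 6239 = -6239 J.

W_total ≈ -6240 J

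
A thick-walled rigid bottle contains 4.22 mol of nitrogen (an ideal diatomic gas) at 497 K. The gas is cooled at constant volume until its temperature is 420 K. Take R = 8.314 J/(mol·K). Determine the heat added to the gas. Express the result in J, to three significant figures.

Constant volume ⇒ W = 0, so Q = ΔU = nCᵥΔT with Cᵥ = 5R/2 = 20.79 J/(mol·K).
ΔU = (4.22)(20.79)(420 − 497) = -6754 J.

Q ≈ -6750 J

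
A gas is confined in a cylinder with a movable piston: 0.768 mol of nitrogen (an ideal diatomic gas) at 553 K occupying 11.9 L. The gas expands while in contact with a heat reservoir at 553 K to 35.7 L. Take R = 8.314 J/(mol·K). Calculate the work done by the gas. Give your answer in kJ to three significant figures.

Isothermal: W = nRT ln(V₂/V₁).
W = (0.768)(8.314)(553) × ln(35.7/11.9)
  = 3531 × 1.099
W_by_gas = 3879 J.

W ≈ 3.88 kJ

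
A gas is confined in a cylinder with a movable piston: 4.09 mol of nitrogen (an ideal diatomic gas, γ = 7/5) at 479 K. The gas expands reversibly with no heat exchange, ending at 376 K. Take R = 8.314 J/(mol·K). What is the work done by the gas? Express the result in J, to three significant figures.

W ≈ 8760 J

Adiabatic ⇒ Q = 0, so W_by = −ΔU = nCᵥ(T₁ − T₂).
Cᵥ = 5R/2 = 20.79 J/(mol·K).
W = (4.09)(20.79)(479 − 376) = 8756 J.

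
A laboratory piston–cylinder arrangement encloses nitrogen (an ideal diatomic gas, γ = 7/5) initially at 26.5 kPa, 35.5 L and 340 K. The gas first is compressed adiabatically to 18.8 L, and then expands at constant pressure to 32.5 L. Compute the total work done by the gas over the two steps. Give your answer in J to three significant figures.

Step 1 (adiabatic): W = (P₁V₁ − P₂V₂)/(γ−1) = (940.8 − 1213)/0.4 = -680.9 J.
After step 1: P = 64.53 kPa, V = 18.8 L, T = 438.4 K.
Step 2 (isobaric): W = PΔV = (64.53 kPa)(32.5 − 18.8 L) = 884 J.
W_total = -680.9 + 884 = 203.1 J.

W_total ≈ 203 J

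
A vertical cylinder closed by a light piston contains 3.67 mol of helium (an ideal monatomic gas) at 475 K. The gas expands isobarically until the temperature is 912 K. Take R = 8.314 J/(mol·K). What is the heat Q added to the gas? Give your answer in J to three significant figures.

Q ≈ 33300 J

Isobaric: W = nRΔT = (3.67)(8.314)(437) = 13334 J.
ΔU = nCᵥΔT with Cᵥ = 3R/2: ΔU = (3.67)(12.47)(437) = 20001 J.
Q = ΔU + W = 20001 + 13334 = 33335 J.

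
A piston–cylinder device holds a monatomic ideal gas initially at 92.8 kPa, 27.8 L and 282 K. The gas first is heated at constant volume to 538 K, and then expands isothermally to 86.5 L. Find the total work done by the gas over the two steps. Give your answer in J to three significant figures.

W_total ≈ 5590 J

Step 1 (isochoric): W = 0 (constant volume).
After step 1: P = 177 kPa (V unchanged).
Step 2 (isothermal): W = P₁V₁ ln(V₂/V₁) = (4922) ln(86.5/27.8) = 5587 J.
W_total = 0 + 5587 = 5587 J.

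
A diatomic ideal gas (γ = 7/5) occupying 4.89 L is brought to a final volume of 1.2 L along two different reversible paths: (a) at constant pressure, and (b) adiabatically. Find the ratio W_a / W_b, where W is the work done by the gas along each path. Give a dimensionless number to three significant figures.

Path (a) isobaric: W = P₁(V₂ − V₁) → W_a/(P₁V₁) = -0.7546.
Path (b) adiabatic: W = P₁V₁(1 − (V₁/V₂)^(γ−1))/(γ−1) → W_b/(P₁V₁) = -1.885.
W_a / W_b = -0.7546 / -1.885 = 0.4003.

W_a / W_b ≈ 0.400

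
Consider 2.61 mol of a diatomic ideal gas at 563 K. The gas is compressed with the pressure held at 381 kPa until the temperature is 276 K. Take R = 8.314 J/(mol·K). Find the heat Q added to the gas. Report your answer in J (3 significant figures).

Isobaric: W = nRΔT = (2.61)(8.314)(-287) = -6228 J.
ΔU = nCᵥΔT with Cᵥ = 5R/2: ΔU = (2.61)(20.79)(-287) = -15569 J.
Q = ΔU + W = -15569 − 6228 = -21797 J.

Q ≈ -21800 J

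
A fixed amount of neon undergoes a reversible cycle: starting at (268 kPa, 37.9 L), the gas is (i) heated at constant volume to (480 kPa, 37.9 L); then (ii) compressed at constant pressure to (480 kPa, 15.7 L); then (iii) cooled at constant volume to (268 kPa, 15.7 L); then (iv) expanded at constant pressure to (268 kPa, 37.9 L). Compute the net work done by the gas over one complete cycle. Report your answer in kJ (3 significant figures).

Constant-volume legs do no work.
W(ii) = (480)(15.7 − 37.9) = -10656 J; W(iv) = (268)(37.9 − 15.7) = 5950 J.
W_net = -10656 + 5950 = -4706 J (the counter-clockwise enclosed area).

W_net ≈ -4.71 kJ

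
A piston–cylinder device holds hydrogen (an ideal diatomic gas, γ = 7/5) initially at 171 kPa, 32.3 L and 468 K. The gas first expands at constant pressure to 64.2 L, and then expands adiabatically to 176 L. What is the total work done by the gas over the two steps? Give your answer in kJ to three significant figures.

Step 1 (isobaric): W = PΔV = (171 kPa)(64.2 − 32.3 L) = 5455 J.
After step 1: P = 171 kPa, V = 64.2 L, T = 930.2 K.
Step 2 (adiabatic): W = (P₁V₁ − P₂V₂)/(γ−1) = (10978 − 7334)/0.4 = 9111 J.
W_total = 5455 + 9111 = 14565 J.

W_total ≈ 14.6 kJ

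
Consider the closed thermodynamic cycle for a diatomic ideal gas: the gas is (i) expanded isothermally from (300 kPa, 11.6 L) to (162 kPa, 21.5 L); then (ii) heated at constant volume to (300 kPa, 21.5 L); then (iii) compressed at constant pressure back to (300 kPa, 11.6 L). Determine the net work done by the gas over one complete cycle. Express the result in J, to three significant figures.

W_net ≈ -823 J

Leg (i): W = PᵢVᵢ ln(V_f/Vᵢ) = (3480) ln(21.5/11.6) = 2147 J.
Leg (ii): W = 0.
Leg (iii): W = PΔV = (300)(11.6 − 21.5) = -2970 J.
W_net = 2147 − 2970 = -822.7 J.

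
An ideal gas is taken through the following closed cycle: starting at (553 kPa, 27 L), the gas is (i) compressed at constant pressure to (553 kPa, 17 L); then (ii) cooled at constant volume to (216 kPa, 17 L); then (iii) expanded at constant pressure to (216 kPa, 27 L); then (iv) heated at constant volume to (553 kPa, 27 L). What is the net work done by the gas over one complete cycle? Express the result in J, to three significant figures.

W_net ≈ -3370 J

Constant-volume legs do no work.
W(i) = (553)(17 − 27) = -5530 J; W(iii) = (216)(27 − 17) = 2160 J.
W_net = -5530 + 2160 = -3370 J (the counter-clockwise enclosed area).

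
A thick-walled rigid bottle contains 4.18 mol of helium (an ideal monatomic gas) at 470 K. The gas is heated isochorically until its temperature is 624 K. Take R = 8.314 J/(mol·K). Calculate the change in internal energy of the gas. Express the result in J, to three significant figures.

Constant volume ⇒ W = 0, so Q = ΔU = nCᵥΔT with Cᵥ = 3R/2 = 12.47 J/(mol·K).
ΔU = (4.18)(12.47)(624 − 470) = 8028 J.

ΔU ≈ 8030 J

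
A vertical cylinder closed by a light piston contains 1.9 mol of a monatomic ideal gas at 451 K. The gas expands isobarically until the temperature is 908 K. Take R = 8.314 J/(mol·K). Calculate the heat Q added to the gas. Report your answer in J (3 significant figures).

Isobaric: W = nRΔT = (1.9)(8.314)(457) = 7219 J.
ΔU = nCᵥΔT with Cᵥ = 3R/2: ΔU = (1.9)(12.47)(457) = 10829 J.
Q = ΔU + W = 10829 + 7219 = 18048 J.

Q ≈ 18000 J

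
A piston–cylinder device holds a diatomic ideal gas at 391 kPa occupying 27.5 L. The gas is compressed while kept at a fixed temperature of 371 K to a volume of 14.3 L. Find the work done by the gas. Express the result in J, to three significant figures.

Isothermal: W = nRT ln(V₂/V₁) = P₁V₁ ln(V₂/V₁).
P₁V₁ = (391 kPa)(27.5 L) = 10752 J.
W = 10752 × ln(14.3/27.5) = 10752 × -0.6539
W_by_gas = -7031 J.

W ≈ -7030 J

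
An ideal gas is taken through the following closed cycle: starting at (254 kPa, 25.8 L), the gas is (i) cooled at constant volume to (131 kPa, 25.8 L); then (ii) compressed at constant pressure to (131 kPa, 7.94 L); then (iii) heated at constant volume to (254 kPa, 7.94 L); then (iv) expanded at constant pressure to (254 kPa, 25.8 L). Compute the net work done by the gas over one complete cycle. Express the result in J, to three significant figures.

W_net ≈ 2200 J

Constant-volume legs do no work.
W(ii) = (131)(7.94 − 25.8) = -2340 J; W(iv) = (254)(25.8 − 7.94) = 4536 J.
W_net = -2340 + 4536 = 2197 J (the clockwise enclosed area).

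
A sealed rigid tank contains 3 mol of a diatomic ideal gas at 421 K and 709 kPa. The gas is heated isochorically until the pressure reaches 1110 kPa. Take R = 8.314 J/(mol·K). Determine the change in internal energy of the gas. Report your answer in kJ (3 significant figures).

Constant volume ⇒ W = 0, so Q = ΔU = nCᵥΔT with Cᵥ = 5R/2 = 20.79 J/(mol·K).
At constant V, T₂/T₁ = P₂/P₁ ⇒ ΔT = T₁(P₂/P₁ − 1) = 421·(1110/709 − 1) = 238.1 K.
ΔU = (3)(20.79)(238.1) = 14847 J.

ΔU ≈ 14.8 kJ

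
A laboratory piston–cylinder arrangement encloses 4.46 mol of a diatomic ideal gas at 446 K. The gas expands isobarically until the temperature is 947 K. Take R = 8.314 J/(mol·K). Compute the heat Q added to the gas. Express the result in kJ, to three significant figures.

Isobaric: W = nRΔT = (4.46)(8.314)(501) = 18577 J.
ΔU = nCᵥΔT with Cᵥ = 5R/2: ΔU = (4.46)(20.79)(501) = 46443 J.
Q = ΔU + W = 46443 + 18577 = 65021 J.

Q ≈ 65.0 kJ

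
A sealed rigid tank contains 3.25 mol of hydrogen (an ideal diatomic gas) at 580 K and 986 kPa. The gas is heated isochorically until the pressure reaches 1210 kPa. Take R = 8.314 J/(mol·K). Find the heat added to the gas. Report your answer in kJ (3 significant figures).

Constant volume ⇒ W = 0, so Q = ΔU = nCᵥΔT with Cᵥ = 5R/2 = 20.79 J/(mol·K).
At constant V, T₂/T₁ = P₂/P₁ ⇒ ΔT = T₁(P₂/P₁ − 1) = 580·(1210/986 − 1) = 131.8 K.
ΔU = (3.25)(20.79)(131.8) = 8901 J.

Q ≈ 8.90 kJ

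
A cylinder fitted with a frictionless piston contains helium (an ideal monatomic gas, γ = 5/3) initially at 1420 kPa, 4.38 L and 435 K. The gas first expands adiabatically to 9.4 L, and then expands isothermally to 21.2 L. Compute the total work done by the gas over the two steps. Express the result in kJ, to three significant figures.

W_total ≈ 6.76 kJ

Step 1 (adiabatic): W = (P₁V₁ − P₂V₂)/(γ−1) = (6220 − 3738)/0.667 = 3722 J.
After step 1: P = 397.7 kPa, V = 9.4 L, T = 261.4 K.
Step 2 (isothermal): W = P₁V₁ ln(V₂/V₁) = (3738) ln(21.2/9.4) = 3040 J.
W_total = 3722 + 3040 = 6762 J.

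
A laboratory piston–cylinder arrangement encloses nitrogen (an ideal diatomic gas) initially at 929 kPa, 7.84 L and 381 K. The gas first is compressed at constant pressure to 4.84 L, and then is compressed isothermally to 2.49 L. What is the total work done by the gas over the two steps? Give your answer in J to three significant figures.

Step 1 (isobaric): W = PΔV = (929 kPa)(4.84 − 7.84 L) = -2787 J.
After step 1: P = 929 kPa, V = 4.84 L, T = 235.2 K.
Step 2 (isothermal): W = P₁V₁ ln(V₂/V₁) = (4496) ln(2.49/4.84) = -2988 J.
W_total = -2787 − 2988 = -5775 J.

W_total ≈ -5780 J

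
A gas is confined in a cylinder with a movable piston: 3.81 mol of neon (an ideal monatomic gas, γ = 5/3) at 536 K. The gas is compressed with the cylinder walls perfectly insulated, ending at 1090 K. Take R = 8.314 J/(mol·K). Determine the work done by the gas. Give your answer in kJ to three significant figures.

Adiabatic ⇒ Q = 0, so W_by = −ΔU = nCᵥ(T₁ − T₂).
Cᵥ = 3R/2 = 12.47 J/(mol·K).
W = (3.81)(12.47)(536 − 1090) = -26323 J.

W ≈ -26.3 kJ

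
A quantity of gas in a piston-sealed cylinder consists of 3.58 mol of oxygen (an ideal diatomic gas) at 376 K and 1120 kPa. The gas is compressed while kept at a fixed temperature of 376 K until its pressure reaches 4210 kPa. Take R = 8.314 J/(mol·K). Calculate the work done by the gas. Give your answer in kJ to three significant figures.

Isothermal process: W = nRT ln(V₂/V₁) = nRT ln(P₁/P₂).
W = (3.58)(8.314)(376) × ln(1120/4210)
  = 11191 × ln(0.266) = 11191 × -1.324
W_by_gas = -14819 J.

W ≈ -14.8 kJ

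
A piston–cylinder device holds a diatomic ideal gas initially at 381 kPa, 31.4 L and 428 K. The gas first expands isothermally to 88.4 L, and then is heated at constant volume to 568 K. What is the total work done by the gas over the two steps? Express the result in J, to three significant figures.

W_total ≈ 12400 J

Step 1 (isothermal): W = P₁V₁ ln(V₂/V₁) = (11963) ln(88.4/31.4) = 12383 J.
Step 2 (isochoric): W = 0 (constant volume).
W_total = 12383 + 0 = 12383 J.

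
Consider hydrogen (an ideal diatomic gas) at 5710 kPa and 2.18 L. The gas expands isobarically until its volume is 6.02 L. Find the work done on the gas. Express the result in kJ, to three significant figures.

W ≈ -21.9 kJ

Isobaric: W = P ΔV.
W = (5710 kPa)(6.02 − 2.18 L) = (5710)(3.84) = 21926 J.
Work on gas = −W_by = -21926 J.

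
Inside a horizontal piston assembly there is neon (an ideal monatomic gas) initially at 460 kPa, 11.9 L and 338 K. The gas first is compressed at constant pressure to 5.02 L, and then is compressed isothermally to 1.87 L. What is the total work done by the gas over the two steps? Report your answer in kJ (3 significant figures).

W_total ≈ -5.45 kJ

Step 1 (isobaric): W = PΔV = (460 kPa)(5.02 − 11.9 L) = -3165 J.
After step 1: P = 460 kPa, V = 5.02 L, T = 142.6 K.
Step 2 (isothermal): W = P₁V₁ ln(V₂/V₁) = (2309) ln(1.87/5.02) = -2280 J.
W_total = -3165 − 2280 = -5445 J.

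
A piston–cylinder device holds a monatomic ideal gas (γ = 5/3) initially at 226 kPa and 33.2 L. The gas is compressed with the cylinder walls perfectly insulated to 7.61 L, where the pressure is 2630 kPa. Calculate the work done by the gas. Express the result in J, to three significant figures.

Adiabatic: W = (P₁V₁ − P₂V₂)/(γ − 1) with γ = 5/3.
P₁V₁ = 7503 J, P₂V₂ = 20014 J.
W = (7503 − 20014) / 0.6667 = -18767 J.

W ≈ -18800 J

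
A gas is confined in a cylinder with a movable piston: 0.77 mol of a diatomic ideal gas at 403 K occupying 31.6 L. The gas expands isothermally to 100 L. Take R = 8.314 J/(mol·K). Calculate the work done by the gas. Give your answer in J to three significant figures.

Isothermal: W = nRT ln(V₂/V₁).
W = (0.77)(8.314)(403) × ln(100/31.6)
  = 2580 × 1.152
W_by_gas = 2972 J.

W ≈ 2970 J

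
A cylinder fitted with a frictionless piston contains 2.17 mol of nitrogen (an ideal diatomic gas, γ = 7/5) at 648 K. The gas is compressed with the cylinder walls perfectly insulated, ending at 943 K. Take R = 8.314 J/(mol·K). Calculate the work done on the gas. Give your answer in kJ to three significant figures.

Adiabatic ⇒ Q = 0, so W_by = −ΔU = nCᵥ(T₁ − T₂).
Cᵥ = 5R/2 = 20.79 J/(mol·K).
W = (2.17)(20.79)(648 − 943) = -13306 J.
Work on gas = −W_by = 13306 J.

W ≈ 13.3 kJ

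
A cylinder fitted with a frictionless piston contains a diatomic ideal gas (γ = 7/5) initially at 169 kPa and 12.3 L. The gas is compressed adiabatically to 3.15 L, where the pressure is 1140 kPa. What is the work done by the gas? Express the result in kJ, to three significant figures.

W ≈ -3.78 kJ

Adiabatic: W = (P₁V₁ − P₂V₂)/(γ − 1) with γ = 7/5.
P₁V₁ = 2079 J, P₂V₂ = 3591 J.
W = (2079 − 3591) / 0.4 = -3781 J.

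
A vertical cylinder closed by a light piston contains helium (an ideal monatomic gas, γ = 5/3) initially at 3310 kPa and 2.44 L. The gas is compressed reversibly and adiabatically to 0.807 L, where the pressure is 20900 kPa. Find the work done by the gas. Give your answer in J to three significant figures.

Adiabatic: W = (P₁V₁ − P₂V₂)/(γ − 1) with γ = 5/3.
P₁V₁ = 8076 J, P₂V₂ = 16866 J.
W = (8076 − 16866) / 0.6667 = -13185 J.

W ≈ -13200 J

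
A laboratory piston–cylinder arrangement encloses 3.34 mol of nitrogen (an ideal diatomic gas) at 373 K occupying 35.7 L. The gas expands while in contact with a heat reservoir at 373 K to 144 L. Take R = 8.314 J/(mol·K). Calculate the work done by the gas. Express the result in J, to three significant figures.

W ≈ 14400 J

Isothermal: W = nRT ln(V₂/V₁).
W = (3.34)(8.314)(373) × ln(144/35.7)
  = 10358 × 1.395
W_by_gas = 14446 J.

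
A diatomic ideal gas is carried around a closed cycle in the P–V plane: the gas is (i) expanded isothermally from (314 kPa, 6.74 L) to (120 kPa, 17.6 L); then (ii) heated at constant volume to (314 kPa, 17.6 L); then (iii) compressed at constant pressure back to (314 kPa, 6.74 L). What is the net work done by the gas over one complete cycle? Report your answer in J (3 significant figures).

W_net ≈ -1380 J

Leg (i): W = PᵢVᵢ ln(V_f/Vᵢ) = (2116) ln(17.6/6.74) = 2031 J.
Leg (ii): W = 0.
Leg (iii): W = PΔV = (314)(6.74 − 17.6) = -3410 J.
W_net = 2031 − 3410 = -1379 J.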